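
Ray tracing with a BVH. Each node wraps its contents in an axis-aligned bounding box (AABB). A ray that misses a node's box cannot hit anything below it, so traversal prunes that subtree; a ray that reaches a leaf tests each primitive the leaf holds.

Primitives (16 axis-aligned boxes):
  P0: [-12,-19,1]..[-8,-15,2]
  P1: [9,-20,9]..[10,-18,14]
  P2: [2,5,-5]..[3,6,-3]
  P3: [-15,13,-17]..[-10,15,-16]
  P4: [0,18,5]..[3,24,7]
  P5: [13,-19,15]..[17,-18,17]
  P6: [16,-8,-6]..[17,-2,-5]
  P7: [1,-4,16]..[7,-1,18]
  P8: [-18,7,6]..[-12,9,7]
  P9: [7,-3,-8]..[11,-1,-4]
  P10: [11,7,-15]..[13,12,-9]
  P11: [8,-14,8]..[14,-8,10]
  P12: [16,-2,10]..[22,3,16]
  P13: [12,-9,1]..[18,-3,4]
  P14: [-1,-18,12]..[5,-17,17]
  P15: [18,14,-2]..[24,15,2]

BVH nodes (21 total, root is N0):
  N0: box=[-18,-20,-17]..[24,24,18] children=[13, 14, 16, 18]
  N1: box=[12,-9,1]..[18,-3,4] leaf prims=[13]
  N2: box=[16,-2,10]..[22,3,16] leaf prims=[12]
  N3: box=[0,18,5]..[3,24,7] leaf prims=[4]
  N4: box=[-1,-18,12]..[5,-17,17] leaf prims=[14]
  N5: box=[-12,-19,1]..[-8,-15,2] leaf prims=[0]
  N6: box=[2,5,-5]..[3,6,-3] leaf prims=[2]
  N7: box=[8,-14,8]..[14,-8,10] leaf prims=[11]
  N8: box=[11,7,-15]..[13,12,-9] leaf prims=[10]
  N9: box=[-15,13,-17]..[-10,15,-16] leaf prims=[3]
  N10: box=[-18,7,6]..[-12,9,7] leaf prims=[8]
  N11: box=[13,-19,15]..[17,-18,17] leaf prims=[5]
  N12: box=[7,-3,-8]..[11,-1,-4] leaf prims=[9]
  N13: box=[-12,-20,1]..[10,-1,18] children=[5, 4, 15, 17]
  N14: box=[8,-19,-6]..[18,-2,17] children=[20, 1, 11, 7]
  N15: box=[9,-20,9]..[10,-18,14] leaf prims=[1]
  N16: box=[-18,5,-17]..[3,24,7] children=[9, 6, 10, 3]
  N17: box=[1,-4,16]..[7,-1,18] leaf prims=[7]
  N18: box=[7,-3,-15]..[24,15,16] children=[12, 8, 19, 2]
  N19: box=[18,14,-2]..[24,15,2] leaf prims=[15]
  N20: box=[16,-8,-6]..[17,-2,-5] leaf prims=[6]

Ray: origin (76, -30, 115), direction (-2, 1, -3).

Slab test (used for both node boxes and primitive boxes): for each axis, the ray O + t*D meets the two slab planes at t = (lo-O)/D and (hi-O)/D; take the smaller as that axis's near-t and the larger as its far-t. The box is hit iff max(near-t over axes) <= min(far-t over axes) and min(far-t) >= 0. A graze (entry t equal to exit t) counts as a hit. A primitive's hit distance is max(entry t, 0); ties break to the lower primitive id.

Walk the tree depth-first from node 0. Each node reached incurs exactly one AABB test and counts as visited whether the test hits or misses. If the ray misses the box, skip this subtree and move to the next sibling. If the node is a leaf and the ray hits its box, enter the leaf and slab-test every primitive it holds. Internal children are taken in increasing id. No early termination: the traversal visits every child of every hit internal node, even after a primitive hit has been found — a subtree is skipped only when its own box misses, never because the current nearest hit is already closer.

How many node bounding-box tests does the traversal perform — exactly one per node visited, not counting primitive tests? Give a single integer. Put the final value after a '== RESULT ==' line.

Walk:
N0 x:[26,47] y:[10,54] z:[97/3,44] -> hit [97/3,44], descend [13, 14, 16, 18]
  N13 x:[33,44] y:[10,29] z:[97/3,38] -> miss, prune
  N14 x:[29,34] y:[11,28] z:[98/3,121/3] -> miss, prune
  N16 x:[73/2,47] y:[35,54] z:[36,44] -> hit [73/2,44], descend [3, 6, 9, 10]
    N3 x:[73/2,38] y:[48,54] z:[36,110/3] -> miss, prune
    N6 x:[73/2,37] y:[35,36] z:[118/3,40] -> miss, prune
    N9 x:[43,91/2] y:[43,45] z:[131/3,44] -> hit [131/3,44] leaf, test {P3@t=131/3}
    N10 x:[44,47] y:[37,39] z:[36,109/3] -> miss, prune
  N18 x:[26,69/2] y:[27,45] z:[33,130/3] -> hit [33,69/2], descend [2, 8, 12, 19]
    N2 x:[27,30] y:[28,33] z:[33,35] -> miss, prune
    N8 x:[63/2,65/2] y:[37,42] z:[124/3,130/3] -> miss, prune
    N12 x:[65/2,69/2] y:[27,29] z:[119/3,41] -> miss, prune
    N19 x:[26,29] y:[44,45] z:[113/3,39] -> miss, prune

order=[0, 13, 14, 16, 3, 6, 9, 10, 18, 2, 8, 12, 19]  |boxes|=13  |leaves|=1  hit=P3

== RESULT ==
13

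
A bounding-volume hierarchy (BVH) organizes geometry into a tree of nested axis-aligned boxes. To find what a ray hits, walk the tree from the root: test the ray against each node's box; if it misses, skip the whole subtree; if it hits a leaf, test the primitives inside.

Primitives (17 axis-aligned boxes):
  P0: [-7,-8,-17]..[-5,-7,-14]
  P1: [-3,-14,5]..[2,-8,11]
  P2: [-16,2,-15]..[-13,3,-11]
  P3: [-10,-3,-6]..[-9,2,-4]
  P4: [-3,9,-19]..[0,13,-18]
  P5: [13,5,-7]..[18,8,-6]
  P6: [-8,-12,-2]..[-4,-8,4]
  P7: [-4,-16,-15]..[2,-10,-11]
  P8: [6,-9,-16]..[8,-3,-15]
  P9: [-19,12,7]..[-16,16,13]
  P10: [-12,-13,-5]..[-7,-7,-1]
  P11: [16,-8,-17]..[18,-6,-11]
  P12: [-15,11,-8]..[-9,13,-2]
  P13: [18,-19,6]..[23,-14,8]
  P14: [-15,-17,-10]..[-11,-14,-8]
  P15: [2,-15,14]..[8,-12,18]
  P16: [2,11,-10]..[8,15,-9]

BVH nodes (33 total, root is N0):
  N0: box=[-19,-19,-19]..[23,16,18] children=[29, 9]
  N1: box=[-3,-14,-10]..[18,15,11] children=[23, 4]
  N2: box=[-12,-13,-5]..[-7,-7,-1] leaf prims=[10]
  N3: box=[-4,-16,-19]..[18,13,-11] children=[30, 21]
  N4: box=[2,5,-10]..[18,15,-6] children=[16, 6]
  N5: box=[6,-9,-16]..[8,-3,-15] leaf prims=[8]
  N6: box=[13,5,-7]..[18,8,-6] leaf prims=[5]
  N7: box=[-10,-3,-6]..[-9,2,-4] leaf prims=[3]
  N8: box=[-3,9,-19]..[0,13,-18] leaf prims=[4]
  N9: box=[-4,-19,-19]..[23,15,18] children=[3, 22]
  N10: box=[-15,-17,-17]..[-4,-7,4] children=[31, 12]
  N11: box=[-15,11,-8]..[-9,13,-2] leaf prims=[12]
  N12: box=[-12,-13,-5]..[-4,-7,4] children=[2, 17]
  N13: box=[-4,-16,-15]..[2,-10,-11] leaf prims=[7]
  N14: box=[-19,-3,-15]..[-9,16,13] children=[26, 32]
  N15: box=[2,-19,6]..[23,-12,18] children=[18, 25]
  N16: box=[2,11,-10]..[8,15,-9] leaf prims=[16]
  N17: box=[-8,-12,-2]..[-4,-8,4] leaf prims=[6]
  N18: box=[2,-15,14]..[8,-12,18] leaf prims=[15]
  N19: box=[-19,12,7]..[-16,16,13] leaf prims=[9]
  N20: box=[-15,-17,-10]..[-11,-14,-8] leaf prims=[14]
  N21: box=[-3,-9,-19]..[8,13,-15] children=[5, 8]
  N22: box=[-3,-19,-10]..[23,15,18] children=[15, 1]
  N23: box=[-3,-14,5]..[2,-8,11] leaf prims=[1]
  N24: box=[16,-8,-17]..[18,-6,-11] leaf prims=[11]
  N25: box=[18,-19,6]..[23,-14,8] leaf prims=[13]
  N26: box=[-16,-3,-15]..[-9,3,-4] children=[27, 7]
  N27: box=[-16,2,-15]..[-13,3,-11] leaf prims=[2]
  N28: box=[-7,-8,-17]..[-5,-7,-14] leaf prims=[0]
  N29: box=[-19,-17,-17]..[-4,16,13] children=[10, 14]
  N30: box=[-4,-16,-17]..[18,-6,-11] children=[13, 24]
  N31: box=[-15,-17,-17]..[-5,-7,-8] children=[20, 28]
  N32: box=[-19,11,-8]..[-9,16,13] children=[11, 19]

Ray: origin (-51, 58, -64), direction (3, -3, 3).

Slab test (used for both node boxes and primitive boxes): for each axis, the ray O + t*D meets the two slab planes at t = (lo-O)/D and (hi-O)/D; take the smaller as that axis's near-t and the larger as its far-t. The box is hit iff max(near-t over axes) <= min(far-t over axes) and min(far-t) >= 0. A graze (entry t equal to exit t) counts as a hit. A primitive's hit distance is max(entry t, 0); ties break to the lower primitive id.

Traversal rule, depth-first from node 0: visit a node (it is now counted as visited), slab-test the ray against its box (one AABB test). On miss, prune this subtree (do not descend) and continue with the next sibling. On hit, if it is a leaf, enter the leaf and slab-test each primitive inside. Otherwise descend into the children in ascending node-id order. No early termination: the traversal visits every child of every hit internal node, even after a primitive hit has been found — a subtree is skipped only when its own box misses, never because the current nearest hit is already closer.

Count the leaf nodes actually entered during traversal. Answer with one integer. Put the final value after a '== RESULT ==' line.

Walk:
N0 x:[32/3,74/3] y:[14,77/3] z:[15,82/3] -> hit [15,74/3], descend [9, 29]
  N9 x:[47/3,74/3] y:[43/3,77/3] z:[15,82/3] -> hit [47/3,74/3], descend [3, 22]
    N3 x:[47/3,23] y:[15,74/3] z:[15,53/3] -> hit [47/3,53/3], descend [21, 30]
      N21 x:[16,59/3] y:[15,67/3] z:[15,49/3] -> hit [16,49/3], descend [5, 8]
        N5 x:[19,59/3] y:[61/3,67/3] z:[16,49/3] -> miss, prune
        N8 x:[16,17] y:[15,49/3] z:[15,46/3] -> miss, prune
      N30 x:[47/3,23] y:[64/3,74/3] z:[47/3,53/3] -> miss, prune
    N22 x:[16,74/3] y:[43/3,77/3] z:[18,82/3] -> hit [18,74/3], descend [1, 15]
      N1 x:[16,23] y:[43/3,24] z:[18,25] -> hit [18,23], descend [4, 23]
        N4 x:[53/3,23] y:[43/3,53/3] z:[18,58/3] -> miss, prune
        N23 x:[16,53/3] y:[22,24] z:[23,25] -> miss, prune
      N15 x:[53/3,74/3] y:[70/3,77/3] z:[70/3,82/3] -> hit [70/3,74/3], descend [18, 25]
        N18 x:[53/3,59/3] y:[70/3,73/3] z:[26,82/3] -> miss, prune
        N25 x:[23,74/3] y:[24,77/3] z:[70/3,24] -> hit [24,24] leaf, test {P13@t=24}
  N29 x:[32/3,47/3] y:[14,25] z:[47/3,77/3] -> hit [47/3,47/3], descend [10, 14]
    N10 x:[12,47/3] y:[65/3,25] z:[47/3,68/3] -> miss, prune
    N14 x:[32/3,14] y:[14,61/3] z:[49/3,77/3] -> miss, prune

Visited [0, 9, 3, 21, 5, 8, 30, 22, 1, 4, 23, 15, 18, 25, 29, 10, 14]. Tests: 17 box, 1 leaf. Nearest: P13.

== RESULT ==
1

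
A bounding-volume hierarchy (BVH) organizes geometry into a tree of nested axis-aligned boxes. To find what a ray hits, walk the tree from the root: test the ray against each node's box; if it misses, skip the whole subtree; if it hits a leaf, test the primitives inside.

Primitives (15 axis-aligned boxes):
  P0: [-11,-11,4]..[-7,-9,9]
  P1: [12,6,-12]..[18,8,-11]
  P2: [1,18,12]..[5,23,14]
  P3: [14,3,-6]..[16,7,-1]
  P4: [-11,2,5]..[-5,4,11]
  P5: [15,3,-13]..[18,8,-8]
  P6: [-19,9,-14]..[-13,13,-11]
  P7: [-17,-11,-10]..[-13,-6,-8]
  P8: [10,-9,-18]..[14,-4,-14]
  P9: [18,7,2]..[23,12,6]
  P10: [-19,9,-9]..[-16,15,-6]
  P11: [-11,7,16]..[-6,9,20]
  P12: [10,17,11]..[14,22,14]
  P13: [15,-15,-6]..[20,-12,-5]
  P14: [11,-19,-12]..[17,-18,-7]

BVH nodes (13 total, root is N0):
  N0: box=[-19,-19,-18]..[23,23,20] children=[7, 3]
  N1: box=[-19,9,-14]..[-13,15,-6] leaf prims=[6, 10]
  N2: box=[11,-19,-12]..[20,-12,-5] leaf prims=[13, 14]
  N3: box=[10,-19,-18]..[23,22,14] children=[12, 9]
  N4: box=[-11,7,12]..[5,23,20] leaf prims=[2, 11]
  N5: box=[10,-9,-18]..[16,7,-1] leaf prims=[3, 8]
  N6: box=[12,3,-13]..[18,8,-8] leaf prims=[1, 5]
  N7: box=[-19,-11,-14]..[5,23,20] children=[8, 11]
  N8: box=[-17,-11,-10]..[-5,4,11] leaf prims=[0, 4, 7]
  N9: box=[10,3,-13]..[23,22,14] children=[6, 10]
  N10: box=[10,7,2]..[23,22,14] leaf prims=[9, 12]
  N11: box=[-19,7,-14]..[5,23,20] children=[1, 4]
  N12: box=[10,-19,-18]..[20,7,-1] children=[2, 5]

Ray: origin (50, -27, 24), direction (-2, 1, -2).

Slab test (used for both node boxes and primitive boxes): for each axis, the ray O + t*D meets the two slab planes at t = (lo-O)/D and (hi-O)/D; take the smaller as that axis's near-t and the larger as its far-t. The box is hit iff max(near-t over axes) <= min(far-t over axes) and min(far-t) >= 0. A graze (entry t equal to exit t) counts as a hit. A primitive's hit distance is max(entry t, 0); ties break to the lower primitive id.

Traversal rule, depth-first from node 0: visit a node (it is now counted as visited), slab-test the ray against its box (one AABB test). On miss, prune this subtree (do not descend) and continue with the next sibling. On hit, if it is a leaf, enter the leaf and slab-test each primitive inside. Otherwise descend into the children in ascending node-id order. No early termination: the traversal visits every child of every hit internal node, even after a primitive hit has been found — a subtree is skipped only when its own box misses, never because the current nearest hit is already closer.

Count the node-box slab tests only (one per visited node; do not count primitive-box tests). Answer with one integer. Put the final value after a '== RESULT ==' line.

Walk:
N0 x:[27/2,69/2] y:[8,50] z:[2,21] -> hit [27/2,21], descend [3, 7]
  N3 x:[27/2,20] y:[8,49] z:[5,21] -> hit [27/2,20], descend [9, 12]
    N9 x:[27/2,20] y:[30,49] z:[5,37/2] -> miss, prune
    N12 x:[15,20] y:[8,34] z:[25/2,21] -> hit [15,20], descend [2, 5]
      N2 x:[15,39/2] y:[8,15] z:[29/2,18] -> hit [15,15] leaf, test {P13@t=15, P14(miss)}
      N5 x:[17,20] y:[18,34] z:[25/2,21] -> hit [18,20] leaf, test {P3(miss), P8@t=19}
  N7 x:[45/2,69/2] y:[16,50] z:[2,19] -> miss, prune

order=[0, 3, 9, 12, 2, 5, 7]  |boxes|=7  |leaves|=2  hit=P13

== RESULT ==
7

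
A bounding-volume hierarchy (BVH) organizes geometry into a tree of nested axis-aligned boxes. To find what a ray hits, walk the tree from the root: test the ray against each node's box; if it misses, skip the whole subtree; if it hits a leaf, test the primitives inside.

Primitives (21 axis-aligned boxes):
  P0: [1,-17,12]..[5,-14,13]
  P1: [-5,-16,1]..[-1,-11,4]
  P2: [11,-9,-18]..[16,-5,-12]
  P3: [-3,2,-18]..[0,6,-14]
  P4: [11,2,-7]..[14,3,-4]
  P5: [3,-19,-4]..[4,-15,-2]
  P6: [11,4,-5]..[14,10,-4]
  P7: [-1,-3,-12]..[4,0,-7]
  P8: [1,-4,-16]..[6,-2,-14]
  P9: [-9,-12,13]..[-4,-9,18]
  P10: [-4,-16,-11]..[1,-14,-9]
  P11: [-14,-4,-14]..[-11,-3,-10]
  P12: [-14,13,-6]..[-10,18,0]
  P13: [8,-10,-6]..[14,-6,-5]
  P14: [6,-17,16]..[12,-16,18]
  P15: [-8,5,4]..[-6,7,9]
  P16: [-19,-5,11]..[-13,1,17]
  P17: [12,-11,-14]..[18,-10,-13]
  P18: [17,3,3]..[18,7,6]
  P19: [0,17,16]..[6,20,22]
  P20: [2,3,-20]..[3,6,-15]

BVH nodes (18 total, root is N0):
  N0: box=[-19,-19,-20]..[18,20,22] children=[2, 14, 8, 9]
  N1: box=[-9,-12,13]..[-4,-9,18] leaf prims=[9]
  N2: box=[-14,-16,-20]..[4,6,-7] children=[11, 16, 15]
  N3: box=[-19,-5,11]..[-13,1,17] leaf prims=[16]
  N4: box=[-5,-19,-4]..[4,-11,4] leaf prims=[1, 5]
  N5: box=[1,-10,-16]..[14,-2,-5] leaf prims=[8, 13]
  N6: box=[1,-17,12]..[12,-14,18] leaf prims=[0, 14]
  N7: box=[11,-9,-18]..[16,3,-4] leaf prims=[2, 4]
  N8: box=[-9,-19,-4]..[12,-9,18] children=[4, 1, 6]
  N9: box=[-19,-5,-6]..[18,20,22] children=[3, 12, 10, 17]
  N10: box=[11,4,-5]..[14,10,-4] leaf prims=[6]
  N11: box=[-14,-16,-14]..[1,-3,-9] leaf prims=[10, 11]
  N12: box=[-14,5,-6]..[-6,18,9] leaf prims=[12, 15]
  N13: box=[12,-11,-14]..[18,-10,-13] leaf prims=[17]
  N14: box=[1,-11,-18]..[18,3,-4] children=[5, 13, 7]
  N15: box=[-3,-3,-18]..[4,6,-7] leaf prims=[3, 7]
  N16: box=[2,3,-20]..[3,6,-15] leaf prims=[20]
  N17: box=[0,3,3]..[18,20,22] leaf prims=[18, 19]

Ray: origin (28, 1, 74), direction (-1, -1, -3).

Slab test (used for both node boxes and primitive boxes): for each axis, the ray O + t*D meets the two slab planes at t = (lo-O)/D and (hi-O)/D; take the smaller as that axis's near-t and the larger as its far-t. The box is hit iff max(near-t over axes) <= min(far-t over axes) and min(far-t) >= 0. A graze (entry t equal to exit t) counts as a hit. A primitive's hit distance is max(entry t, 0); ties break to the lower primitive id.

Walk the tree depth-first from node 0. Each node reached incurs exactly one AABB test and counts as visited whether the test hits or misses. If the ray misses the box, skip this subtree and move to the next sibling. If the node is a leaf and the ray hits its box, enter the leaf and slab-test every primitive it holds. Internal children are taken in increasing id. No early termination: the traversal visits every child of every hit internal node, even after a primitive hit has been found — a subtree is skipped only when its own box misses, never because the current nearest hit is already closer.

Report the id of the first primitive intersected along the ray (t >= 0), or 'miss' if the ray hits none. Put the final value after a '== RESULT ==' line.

Traverse from the root:
N0 x:[10,47] y:[-19,20] z:[52/3,94/3] -> hit [52/3,20], descend [2, 8, 9, 14]
  N2 x:[24,42] y:[-5,17] z:[27,94/3] -> miss, prune
  N8 x:[16,37] y:[10,20] z:[56/3,26] -> hit [56/3,20], descend [1, 4, 6]
    N1 x:[32,37] y:[10,13] z:[56/3,61/3] -> miss, prune
    N4 x:[24,33] y:[12,20] z:[70/3,26] -> miss, prune
    N6 x:[16,27] y:[15,18] z:[56/3,62/3] -> miss, prune
  N9 x:[10,47] y:[-19,6] z:[52/3,80/3] -> miss, prune
  N14 x:[10,27] y:[-2,12] z:[26,92/3] -> miss, prune

Visited [0, 2, 8, 1, 4, 6, 9, 14]. Tests: 8 box, 0 leaf. Nearest: miss.

== RESULT ==
miss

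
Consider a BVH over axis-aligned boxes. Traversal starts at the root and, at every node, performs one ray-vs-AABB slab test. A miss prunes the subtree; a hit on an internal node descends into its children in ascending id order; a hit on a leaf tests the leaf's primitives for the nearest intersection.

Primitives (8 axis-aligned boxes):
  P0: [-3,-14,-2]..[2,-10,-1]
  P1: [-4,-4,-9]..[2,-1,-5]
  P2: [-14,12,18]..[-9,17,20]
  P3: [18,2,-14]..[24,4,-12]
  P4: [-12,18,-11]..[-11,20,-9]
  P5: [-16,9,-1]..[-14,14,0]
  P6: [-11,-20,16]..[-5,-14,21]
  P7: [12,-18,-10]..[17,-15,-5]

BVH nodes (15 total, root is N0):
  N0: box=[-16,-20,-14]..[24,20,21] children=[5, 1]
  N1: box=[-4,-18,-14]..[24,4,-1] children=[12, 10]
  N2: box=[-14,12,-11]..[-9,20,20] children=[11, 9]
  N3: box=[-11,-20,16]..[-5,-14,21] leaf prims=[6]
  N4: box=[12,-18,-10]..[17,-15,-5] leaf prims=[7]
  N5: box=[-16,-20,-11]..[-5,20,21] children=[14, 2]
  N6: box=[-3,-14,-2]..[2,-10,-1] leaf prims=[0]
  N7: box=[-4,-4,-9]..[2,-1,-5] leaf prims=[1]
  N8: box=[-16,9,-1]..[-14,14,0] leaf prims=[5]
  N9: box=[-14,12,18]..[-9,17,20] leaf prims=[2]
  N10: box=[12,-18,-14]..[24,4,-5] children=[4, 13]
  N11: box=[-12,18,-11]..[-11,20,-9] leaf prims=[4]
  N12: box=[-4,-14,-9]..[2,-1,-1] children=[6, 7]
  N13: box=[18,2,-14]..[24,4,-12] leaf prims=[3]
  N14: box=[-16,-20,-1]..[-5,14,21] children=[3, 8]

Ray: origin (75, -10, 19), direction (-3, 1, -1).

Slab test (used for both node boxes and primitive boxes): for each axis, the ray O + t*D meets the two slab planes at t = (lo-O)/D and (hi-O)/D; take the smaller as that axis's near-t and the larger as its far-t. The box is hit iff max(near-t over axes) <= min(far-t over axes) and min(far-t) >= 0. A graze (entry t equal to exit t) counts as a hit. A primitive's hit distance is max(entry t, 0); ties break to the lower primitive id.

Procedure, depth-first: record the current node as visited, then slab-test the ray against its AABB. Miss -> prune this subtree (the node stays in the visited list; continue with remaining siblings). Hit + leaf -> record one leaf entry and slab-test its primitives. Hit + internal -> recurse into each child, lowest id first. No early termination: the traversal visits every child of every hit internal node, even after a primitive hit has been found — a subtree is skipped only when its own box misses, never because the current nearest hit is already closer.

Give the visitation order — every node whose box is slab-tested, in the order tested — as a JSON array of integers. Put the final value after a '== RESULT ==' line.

Walk:
N0 x:[17,91/3] y:[-10,30] z:[-2,33] -> hit [17,30], descend [1, 5]
  N1 x:[17,79/3] y:[-8,14] z:[20,33] -> miss, prune
  N5 x:[80/3,91/3] y:[-10,30] z:[-2,30] -> hit [80/3,30], descend [2, 14]
    N2 x:[28,89/3] y:[22,30] z:[-1,30] -> hit [28,89/3], descend [9, 11]
      N9 x:[28,89/3] y:[22,27] z:[-1,1] -> miss, prune
      N11 x:[86/3,29] y:[28,30] z:[28,30] -> hit [86/3,29] leaf, test {P4@t=86/3}
    N14 x:[80/3,91/3] y:[-10,24] z:[-2,20] -> miss, prune

Summary -> nodes [0, 1, 5, 2, 9, 11, 14]; box-tests=7; leaf-entries=1; first=P4

== RESULT ==
[0, 1, 5, 2, 9, 11, 14]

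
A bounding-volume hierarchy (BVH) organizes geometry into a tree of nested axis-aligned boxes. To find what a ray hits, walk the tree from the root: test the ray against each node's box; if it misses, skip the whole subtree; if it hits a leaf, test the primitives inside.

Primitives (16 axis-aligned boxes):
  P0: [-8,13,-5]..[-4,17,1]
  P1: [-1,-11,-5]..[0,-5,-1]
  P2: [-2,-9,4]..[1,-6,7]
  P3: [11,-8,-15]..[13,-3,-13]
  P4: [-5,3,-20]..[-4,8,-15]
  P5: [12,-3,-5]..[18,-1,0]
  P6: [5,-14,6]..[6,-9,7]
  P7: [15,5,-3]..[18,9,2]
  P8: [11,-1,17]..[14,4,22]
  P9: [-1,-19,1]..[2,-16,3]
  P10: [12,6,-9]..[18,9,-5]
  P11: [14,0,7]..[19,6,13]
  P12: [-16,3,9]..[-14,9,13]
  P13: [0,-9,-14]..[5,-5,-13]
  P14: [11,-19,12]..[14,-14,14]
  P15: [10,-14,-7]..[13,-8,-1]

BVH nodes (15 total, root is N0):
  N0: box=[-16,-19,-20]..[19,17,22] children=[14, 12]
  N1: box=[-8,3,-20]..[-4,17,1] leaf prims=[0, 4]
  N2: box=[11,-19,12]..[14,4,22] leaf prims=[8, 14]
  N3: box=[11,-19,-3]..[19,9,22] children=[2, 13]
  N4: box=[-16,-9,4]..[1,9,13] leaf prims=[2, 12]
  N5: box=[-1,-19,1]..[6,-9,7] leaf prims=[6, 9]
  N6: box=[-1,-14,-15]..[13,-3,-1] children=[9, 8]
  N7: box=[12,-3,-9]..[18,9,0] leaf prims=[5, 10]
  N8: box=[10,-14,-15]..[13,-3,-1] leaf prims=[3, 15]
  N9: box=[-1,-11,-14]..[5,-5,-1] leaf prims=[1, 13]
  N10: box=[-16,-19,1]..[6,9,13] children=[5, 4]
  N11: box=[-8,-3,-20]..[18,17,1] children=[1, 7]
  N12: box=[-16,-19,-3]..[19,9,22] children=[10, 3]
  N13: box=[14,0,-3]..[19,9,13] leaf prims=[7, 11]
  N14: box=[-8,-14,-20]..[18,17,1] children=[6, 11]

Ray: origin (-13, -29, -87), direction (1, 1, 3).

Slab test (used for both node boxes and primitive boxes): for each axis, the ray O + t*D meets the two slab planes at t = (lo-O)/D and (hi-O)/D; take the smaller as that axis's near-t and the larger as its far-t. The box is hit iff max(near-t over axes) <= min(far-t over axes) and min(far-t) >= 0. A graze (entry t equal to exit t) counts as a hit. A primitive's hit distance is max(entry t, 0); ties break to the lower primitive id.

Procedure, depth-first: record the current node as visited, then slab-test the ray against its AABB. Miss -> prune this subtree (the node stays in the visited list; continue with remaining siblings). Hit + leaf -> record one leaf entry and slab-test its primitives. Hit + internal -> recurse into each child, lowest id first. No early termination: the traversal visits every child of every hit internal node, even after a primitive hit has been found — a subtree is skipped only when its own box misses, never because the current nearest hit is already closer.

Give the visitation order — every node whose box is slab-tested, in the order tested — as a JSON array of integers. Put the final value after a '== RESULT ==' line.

Trace the traversal:
N0 x:[-3,32] y:[10,46] z:[67/3,109/3] -> hit [67/3,32], descend [12, 14]
  N12 x:[-3,32] y:[10,38] z:[28,109/3] -> hit [28,32], descend [3, 10]
    N3 x:[24,32] y:[10,38] z:[28,109/3] -> hit [28,32], descend [2, 13]
      N2 x:[24,27] y:[10,33] z:[33,109/3] -> miss, prune
      N13 x:[27,32] y:[29,38] z:[28,100/3] -> hit [29,32] leaf, test {P7(miss), P11@t=94/3}
    N10 x:[-3,19] y:[10,38] z:[88/3,100/3] -> miss, prune
  N14 x:[5,31] y:[15,46] z:[67/3,88/3] -> hit [67/3,88/3], descend [6, 11]
    N6 x:[12,26] y:[15,26] z:[24,86/3] -> hit [24,26], descend [8, 9]
      N8 x:[23,26] y:[15,26] z:[24,86/3] -> hit [24,26] leaf, test {P3@t=24, P15(miss)}
      N9 x:[12,18] y:[18,24] z:[73/3,86/3] -> miss, prune
    N11 x:[5,31] y:[26,46] z:[67/3,88/3] -> hit [26,88/3], descend [1, 7]
      N1 x:[5,9] y:[32,46] z:[67/3,88/3] -> miss, prune
      N7 x:[25,31] y:[26,38] z:[26,29] -> hit [26,29] leaf, test {P5@t=82/3, P10(miss)}

13 AABB tests over nodes [0, 12, 3, 2, 13, 10, 14, 6, 8, 9, 11, 1, 7]; 3 leaves entered; closest P3.

== RESULT ==
[0, 12, 3, 2, 13, 10, 14, 6, 8, 9, 11, 1, 7]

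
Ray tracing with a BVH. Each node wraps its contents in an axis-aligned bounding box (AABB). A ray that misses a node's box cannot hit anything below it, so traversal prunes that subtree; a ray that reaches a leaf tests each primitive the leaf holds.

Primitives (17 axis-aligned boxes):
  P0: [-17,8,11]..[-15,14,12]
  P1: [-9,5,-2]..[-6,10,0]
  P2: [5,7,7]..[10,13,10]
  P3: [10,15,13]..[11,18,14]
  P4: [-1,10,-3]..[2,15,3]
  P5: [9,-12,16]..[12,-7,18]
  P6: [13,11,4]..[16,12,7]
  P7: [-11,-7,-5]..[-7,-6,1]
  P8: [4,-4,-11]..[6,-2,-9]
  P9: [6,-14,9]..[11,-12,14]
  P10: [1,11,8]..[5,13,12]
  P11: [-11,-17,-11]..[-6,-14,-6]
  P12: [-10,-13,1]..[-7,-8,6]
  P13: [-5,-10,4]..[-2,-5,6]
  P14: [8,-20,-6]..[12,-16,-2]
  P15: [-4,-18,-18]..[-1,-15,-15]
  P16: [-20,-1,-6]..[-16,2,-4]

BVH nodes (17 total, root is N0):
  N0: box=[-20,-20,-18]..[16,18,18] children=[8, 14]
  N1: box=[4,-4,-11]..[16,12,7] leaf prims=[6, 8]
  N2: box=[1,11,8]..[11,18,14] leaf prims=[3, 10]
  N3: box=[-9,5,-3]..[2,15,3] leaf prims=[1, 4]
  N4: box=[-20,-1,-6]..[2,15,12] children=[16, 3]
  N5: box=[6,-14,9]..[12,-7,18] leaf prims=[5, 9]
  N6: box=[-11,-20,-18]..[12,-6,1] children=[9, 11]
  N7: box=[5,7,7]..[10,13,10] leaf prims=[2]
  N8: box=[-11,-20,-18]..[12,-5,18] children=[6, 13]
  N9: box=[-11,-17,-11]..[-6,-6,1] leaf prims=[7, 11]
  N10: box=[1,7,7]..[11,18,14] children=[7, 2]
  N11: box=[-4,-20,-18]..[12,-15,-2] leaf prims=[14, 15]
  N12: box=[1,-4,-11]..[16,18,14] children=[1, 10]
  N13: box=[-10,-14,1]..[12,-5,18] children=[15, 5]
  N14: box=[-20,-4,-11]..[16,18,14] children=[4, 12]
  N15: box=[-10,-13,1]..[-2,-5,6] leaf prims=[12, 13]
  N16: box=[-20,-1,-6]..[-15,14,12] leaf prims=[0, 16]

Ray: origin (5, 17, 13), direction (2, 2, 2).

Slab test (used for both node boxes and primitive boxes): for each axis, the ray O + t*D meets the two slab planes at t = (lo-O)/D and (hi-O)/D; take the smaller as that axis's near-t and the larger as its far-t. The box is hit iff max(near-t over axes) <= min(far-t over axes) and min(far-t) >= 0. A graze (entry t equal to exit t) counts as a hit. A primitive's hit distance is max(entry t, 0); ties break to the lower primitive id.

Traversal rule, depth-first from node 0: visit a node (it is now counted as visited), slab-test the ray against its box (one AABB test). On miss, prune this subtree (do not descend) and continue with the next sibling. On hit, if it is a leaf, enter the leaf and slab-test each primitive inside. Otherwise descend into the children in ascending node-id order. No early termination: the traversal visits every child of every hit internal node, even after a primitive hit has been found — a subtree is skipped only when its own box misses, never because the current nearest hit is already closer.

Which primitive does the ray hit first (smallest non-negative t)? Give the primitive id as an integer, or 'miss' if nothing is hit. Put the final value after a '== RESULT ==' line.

Walk:
N0 x:[-25/2,11/2] y:[-37/2,1/2] z:[-31/2,5/2] -> hit [-25/2,1/2], descend [8, 14]
  N8 x:[-8,7/2] y:[-37/2,-11] z:[-31/2,5/2] -> miss, prune
  N14 x:[-25/2,11/2] y:[-21/2,1/2] z:[-12,1/2] -> hit [-21/2,1/2], descend [4, 12]
    N4 x:[-25/2,-3/2] y:[-9,-1] z:[-19/2,-1/2] -> miss, prune
    N12 x:[-2,11/2] y:[-21/2,1/2] z:[-12,1/2] -> hit [-2,1/2], descend [1, 10]
      N1 x:[-1/2,11/2] y:[-21/2,-5/2] z:[-12,-3] -> miss, prune
      N10 x:[-2,3] y:[-5,1/2] z:[-3,1/2] -> hit [-2,1/2], descend [2, 7]
        N2 x:[-2,3] y:[-3,1/2] z:[-5/2,1/2] -> hit [-2,1/2] leaf, test {P3(miss), P10(miss)}
        N7 x:[0,5/2] y:[-5,-2] z:[-3,-3/2] -> miss, prune

9 AABB tests over nodes [0, 8, 14, 4, 12, 1, 10, 2, 7]; 1 leaf entered; closest miss.

== RESULT ==
miss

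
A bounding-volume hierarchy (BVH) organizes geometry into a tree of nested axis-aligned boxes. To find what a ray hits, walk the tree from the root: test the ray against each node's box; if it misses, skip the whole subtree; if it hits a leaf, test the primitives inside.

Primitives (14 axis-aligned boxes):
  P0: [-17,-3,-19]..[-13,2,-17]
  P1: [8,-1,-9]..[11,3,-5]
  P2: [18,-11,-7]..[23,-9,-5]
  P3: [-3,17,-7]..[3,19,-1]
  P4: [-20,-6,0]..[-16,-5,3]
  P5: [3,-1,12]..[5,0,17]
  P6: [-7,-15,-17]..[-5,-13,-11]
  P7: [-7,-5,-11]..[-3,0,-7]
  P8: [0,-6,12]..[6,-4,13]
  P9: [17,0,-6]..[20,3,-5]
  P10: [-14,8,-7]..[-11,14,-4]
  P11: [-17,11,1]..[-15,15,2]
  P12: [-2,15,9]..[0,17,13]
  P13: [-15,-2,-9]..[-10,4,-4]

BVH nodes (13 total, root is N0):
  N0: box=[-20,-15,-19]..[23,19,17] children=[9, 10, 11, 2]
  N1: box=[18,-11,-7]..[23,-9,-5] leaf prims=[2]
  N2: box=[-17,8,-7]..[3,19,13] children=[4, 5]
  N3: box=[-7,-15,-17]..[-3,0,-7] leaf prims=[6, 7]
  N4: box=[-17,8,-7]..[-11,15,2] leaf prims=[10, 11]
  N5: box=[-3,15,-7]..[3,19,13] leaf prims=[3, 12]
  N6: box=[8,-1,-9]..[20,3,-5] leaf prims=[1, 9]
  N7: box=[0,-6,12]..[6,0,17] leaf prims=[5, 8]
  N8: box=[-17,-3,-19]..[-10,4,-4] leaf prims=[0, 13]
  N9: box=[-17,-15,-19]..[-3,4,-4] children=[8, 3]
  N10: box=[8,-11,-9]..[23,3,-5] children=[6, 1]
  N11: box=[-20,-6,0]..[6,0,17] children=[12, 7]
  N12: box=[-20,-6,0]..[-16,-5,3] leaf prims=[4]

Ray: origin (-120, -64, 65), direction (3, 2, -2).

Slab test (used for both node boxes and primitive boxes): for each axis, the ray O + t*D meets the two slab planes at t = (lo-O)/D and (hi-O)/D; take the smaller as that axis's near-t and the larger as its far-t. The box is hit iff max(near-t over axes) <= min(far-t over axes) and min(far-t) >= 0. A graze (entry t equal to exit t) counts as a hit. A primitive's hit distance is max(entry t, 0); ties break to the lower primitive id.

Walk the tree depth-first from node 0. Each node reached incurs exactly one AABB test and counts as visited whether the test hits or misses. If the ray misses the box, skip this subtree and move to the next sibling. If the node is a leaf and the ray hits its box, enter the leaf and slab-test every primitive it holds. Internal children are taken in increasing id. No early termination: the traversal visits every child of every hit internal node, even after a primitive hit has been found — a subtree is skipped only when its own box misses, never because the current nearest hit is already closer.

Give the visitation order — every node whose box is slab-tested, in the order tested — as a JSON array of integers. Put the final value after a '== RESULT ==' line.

Walk:
N0 x:[100/3,143/3] y:[49/2,83/2] z:[24,42] -> hit [100/3,83/2], descend [2, 9, 10, 11]
  N2 x:[103/3,41] y:[36,83/2] z:[26,36] -> hit [36,36], descend [4, 5]
    N4 x:[103/3,109/3] y:[36,79/2] z:[63/2,36] -> hit [36,36] leaf, test {P10@t=36, P11(miss)}
    N5 x:[39,41] y:[79/2,83/2] z:[26,36] -> miss, prune
  N9 x:[103/3,39] y:[49/2,34] z:[69/2,42] -> miss, prune
  N10 x:[128/3,143/3] y:[53/2,67/2] z:[35,37] -> miss, prune
  N11 x:[100/3,42] y:[29,32] z:[24,65/2] -> miss, prune

order=[0, 2, 4, 5, 9, 10, 11]  |boxes|=7  |leaves|=1  hit=P10

== RESULT ==
[0, 2, 4, 5, 9, 10, 11]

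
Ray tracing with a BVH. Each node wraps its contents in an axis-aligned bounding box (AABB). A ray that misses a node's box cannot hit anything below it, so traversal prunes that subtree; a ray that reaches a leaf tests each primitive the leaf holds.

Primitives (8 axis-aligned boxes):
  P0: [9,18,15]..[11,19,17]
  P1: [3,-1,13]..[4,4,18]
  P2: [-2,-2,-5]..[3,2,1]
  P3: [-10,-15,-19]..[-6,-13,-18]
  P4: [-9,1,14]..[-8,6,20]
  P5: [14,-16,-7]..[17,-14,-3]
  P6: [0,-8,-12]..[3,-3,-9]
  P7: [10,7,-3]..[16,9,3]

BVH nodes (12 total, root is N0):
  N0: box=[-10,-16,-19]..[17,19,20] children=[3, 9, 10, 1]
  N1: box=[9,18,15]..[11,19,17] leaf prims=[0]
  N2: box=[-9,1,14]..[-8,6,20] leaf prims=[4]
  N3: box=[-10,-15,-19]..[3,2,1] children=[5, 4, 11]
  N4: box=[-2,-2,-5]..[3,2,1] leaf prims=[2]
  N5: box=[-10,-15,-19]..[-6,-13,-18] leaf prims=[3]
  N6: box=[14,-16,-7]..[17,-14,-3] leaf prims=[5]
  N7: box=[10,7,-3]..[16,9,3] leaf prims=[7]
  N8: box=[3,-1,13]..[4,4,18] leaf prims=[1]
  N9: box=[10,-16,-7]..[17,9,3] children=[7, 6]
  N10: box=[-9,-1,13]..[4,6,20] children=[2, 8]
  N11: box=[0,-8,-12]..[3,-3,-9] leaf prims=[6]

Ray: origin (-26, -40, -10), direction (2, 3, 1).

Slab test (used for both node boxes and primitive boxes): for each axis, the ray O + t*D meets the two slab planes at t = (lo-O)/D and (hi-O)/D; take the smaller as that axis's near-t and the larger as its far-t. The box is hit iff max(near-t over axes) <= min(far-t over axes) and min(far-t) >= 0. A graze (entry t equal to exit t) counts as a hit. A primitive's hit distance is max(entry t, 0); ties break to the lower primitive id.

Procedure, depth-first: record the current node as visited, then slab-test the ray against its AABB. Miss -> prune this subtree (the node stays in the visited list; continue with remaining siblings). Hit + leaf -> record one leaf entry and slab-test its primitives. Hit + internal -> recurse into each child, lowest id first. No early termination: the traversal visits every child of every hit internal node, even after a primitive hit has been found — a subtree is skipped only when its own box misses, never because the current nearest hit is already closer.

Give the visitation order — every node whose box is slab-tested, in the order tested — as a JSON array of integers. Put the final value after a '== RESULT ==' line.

Walk:
N0 x:[8,43/2] y:[8,59/3] z:[-9,30] -> hit [8,59/3], descend [1, 3, 9, 10]
  N1 x:[35/2,37/2] y:[58/3,59/3] z:[25,27] -> miss, prune
  N3 x:[8,29/2] y:[25/3,14] z:[-9,11] -> hit [25/3,11], descend [4, 5, 11]
    N4 x:[12,29/2] y:[38/3,14] z:[5,11] -> miss, prune
    N5 x:[8,10] y:[25/3,9] z:[-9,-8] -> miss, prune
    N11 x:[13,29/2] y:[32/3,37/3] z:[-2,1] -> miss, prune
  N9 x:[18,43/2] y:[8,49/3] z:[3,13] -> miss, prune
  N10 x:[17/2,15] y:[13,46/3] z:[23,30] -> miss, prune

Summary -> nodes [0, 1, 3, 4, 5, 11, 9, 10]; box-tests=8; leaf-entries=0; first=miss

== RESULT ==
[0, 1, 3, 4, 5, 11, 9, 10]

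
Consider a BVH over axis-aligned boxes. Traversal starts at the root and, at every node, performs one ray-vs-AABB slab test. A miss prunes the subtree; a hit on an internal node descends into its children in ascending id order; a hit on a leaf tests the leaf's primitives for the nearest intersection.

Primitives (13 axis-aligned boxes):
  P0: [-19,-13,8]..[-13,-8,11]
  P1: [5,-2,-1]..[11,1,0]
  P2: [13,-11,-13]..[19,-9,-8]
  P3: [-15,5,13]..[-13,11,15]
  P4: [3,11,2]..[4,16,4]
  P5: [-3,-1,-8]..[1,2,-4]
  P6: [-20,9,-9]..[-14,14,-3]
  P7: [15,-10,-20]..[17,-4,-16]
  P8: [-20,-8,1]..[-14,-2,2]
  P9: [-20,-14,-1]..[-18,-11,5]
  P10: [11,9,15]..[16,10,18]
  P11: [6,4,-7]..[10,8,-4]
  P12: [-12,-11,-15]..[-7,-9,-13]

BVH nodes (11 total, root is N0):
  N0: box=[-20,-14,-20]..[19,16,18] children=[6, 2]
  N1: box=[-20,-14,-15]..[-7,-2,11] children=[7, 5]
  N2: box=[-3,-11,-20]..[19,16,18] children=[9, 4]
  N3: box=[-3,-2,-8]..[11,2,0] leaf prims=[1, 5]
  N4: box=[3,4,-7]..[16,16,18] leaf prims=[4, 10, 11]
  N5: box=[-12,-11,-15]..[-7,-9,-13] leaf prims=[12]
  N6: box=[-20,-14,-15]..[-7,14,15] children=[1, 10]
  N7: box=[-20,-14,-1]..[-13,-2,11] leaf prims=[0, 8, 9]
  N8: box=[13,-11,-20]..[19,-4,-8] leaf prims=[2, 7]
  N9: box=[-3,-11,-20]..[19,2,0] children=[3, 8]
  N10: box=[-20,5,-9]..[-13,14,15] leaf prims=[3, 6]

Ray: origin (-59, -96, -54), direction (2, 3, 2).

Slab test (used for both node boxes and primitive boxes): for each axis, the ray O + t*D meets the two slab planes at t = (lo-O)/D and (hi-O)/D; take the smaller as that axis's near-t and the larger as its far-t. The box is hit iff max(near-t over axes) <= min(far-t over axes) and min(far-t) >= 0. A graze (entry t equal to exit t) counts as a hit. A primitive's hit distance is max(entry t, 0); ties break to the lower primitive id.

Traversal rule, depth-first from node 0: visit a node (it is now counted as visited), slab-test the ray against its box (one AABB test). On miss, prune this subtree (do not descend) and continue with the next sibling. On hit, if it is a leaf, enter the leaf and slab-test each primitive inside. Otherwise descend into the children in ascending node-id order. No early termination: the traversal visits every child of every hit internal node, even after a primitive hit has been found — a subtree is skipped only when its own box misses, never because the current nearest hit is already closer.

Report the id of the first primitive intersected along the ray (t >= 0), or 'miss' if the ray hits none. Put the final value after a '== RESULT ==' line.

Traverse from the root:
N0 x:[39/2,39] y:[82/3,112/3] z:[17,36] -> hit [82/3,36], descend [2, 6]
  N2 x:[28,39] y:[85/3,112/3] z:[17,36] -> hit [85/3,36], descend [4, 9]
    N4 x:[31,75/2] y:[100/3,112/3] z:[47/2,36] -> hit [100/3,36] leaf, test {P4(miss), P10@t=35, P11(miss)}
    N9 x:[28,39] y:[85/3,98/3] z:[17,27] -> miss, prune
  N6 x:[39/2,26] y:[82/3,110/3] z:[39/2,69/2] -> miss, prune

5 AABB tests over nodes [0, 2, 4, 9, 6]; 1 leaf entered; closest P10.

== RESULT ==
10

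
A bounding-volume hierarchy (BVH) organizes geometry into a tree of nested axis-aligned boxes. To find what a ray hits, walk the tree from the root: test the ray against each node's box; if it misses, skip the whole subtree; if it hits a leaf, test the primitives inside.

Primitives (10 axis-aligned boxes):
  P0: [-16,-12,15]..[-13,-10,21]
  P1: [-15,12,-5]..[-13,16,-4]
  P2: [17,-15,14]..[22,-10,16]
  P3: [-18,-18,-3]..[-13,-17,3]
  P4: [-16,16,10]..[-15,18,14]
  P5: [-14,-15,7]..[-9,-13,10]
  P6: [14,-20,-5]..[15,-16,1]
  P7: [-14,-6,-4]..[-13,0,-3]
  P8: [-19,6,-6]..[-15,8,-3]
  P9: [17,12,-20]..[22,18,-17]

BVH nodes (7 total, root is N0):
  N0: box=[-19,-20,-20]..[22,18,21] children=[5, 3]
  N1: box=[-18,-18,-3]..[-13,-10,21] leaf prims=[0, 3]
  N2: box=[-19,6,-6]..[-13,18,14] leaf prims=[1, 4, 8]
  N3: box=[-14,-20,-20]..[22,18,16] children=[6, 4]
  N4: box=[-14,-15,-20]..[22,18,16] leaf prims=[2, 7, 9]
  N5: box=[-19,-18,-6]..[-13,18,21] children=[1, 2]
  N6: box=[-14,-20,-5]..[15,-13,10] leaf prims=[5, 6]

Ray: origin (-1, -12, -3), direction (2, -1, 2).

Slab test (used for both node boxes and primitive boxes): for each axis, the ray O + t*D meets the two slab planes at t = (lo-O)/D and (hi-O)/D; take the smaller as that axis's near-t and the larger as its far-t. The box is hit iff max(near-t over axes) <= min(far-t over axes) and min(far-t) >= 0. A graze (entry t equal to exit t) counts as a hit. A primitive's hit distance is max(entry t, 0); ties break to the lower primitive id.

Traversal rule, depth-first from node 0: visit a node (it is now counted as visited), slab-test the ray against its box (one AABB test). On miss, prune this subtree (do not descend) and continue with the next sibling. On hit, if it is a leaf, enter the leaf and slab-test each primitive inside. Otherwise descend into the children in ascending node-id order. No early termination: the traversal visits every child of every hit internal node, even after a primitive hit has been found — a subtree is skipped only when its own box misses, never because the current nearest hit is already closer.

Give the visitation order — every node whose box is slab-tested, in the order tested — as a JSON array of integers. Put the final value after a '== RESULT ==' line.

Trace the traversal:
N0 x:[-9,23/2] y:[-30,8] z:[-17/2,12] -> hit [-17/2,8], descend [3, 5]
  N3 x:[-13/2,23/2] y:[-30,8] z:[-17/2,19/2] -> hit [-13/2,8], descend [4, 6]
    N4 x:[-13/2,23/2] y:[-30,3] z:[-17/2,19/2] -> hit [-13/2,3] leaf, test {P2(miss), P7(miss), P9(miss)}
    N6 x:[-13/2,8] y:[1,8] z:[-1,13/2] -> hit [1,13/2] leaf, test {P5(miss), P6(miss)}
  N5 x:[-9,-6] y:[-30,6] z:[-3/2,12] -> miss, prune

Visited [0, 3, 4, 6, 5]. Tests: 5 box, 2 leaf. Nearest: miss.

== RESULT ==
[0, 3, 4, 6, 5]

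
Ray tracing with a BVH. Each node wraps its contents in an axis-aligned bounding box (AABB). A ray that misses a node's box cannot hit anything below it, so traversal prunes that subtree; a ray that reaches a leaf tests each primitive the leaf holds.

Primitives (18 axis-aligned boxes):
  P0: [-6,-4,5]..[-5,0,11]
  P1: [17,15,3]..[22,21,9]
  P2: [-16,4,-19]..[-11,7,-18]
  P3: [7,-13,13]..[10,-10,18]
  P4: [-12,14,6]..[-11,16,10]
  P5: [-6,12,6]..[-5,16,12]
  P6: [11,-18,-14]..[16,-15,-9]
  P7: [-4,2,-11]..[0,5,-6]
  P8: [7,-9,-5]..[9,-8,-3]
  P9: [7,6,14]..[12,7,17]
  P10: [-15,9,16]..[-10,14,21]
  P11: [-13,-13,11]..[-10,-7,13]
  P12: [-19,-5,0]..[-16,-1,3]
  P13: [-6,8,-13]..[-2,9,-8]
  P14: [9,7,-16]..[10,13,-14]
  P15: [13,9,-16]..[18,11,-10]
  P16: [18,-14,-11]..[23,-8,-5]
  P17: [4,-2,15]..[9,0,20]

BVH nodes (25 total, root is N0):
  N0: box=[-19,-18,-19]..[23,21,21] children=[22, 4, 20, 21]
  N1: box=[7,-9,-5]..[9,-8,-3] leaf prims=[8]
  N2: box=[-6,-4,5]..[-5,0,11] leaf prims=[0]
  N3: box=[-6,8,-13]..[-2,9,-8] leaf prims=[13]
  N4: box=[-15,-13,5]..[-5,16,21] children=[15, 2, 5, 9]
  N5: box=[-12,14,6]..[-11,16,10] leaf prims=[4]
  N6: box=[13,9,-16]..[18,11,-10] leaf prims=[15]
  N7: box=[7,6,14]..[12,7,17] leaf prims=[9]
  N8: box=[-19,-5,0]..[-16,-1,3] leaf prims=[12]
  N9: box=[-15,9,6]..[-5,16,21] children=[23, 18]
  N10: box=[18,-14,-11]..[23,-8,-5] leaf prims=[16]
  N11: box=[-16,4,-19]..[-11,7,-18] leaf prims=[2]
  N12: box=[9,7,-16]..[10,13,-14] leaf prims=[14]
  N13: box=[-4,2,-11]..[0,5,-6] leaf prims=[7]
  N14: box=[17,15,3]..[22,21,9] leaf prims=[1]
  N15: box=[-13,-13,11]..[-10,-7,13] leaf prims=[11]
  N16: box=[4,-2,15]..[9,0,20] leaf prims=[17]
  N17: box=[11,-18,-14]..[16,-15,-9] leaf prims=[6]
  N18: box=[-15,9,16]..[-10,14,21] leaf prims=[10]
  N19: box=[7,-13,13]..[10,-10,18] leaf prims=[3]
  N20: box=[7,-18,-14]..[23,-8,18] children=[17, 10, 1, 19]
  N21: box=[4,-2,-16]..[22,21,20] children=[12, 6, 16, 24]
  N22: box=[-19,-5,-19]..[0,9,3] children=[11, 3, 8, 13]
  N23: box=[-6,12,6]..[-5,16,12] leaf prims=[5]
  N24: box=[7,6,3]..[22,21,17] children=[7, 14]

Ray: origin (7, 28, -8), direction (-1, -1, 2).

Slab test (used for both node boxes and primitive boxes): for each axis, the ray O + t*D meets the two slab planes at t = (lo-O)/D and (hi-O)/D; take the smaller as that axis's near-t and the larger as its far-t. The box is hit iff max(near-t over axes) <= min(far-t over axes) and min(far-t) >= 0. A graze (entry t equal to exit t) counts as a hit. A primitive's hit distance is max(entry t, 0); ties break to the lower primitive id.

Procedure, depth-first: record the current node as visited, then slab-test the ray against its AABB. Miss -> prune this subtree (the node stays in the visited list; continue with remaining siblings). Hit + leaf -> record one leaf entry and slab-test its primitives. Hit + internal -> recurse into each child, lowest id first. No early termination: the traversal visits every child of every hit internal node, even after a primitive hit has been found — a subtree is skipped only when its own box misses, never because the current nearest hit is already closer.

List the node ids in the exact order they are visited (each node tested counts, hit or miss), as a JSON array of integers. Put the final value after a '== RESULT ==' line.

Traverse from the root:
N0 x:[-16,26] y:[7,46] z:[-11/2,29/2] -> hit [7,29/2], descend [4, 20, 21, 22]
  N4 x:[12,22] y:[12,41] z:[13/2,29/2] -> hit [12,29/2], descend [2, 5, 9, 15]
    N2 x:[12,13] y:[28,32] z:[13/2,19/2] -> miss, prune
    N5 x:[18,19] y:[12,14] z:[7,9] -> miss, prune
    N9 x:[12,22] y:[12,19] z:[7,29/2] -> hit [12,29/2], descend [18, 23]
      N18 x:[17,22] y:[14,19] z:[12,29/2] -> miss, prune
      N23 x:[12,13] y:[12,16] z:[7,10] -> miss, prune
    N15 x:[17,20] y:[35,41] z:[19/2,21/2] -> miss, prune
  N20 x:[-16,0] y:[36,46] z:[-3,13] -> miss, prune
  N21 x:[-15,3] y:[7,30] z:[-4,14] -> miss, prune
  N22 x:[7,26] y:[19,33] z:[-11/2,11/2] -> miss, prune

order=[0, 4, 2, 5, 9, 18, 23, 15, 20, 21, 22]  |boxes|=11  |leaves|=0  hit=miss

== RESULT ==
[0, 4, 2, 5, 9, 18, 23, 15, 20, 21, 22]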